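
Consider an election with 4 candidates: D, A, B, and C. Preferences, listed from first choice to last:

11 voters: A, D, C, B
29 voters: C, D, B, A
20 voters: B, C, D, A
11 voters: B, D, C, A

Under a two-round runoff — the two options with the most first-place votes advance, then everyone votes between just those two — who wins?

C

Round 1 first-place votes: D 0, A 11, B 31, C 29.
B and C advance.
Runoff: B is preferred to C by 31 voters; C by 40.
C wins the runoff.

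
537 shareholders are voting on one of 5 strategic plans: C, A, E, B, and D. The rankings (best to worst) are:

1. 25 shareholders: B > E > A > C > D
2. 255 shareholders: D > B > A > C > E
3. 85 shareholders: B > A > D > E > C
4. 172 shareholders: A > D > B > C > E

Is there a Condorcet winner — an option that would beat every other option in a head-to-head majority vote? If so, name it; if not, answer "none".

none

Checking pairwise contests:
A beats C 537–0.
B beats A 365–172.
C beats E 427–110.
D beats B 427–110.
A beats D 282–255.
Every option loses at least one head-to-head, so there is no Condorcet winner.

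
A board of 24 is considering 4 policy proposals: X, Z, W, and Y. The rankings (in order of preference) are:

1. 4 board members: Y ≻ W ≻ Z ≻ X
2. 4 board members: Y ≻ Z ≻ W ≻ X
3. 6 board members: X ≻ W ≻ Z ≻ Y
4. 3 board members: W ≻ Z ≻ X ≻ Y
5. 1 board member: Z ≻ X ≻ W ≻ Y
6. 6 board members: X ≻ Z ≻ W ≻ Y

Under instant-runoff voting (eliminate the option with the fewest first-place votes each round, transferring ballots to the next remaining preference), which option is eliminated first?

Z

Round 1: X 12, Z 1, W 3, Y 8. Eliminate Z.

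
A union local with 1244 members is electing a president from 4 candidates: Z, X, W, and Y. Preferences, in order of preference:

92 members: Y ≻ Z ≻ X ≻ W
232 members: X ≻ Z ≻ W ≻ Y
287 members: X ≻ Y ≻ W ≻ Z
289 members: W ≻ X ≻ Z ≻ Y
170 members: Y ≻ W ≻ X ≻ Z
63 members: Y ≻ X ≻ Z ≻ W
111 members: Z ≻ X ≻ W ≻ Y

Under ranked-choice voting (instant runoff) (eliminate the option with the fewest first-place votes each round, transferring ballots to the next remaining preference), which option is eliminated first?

Z

Round 1: Z 111, X 519, W 289, Y 325. Eliminate Z.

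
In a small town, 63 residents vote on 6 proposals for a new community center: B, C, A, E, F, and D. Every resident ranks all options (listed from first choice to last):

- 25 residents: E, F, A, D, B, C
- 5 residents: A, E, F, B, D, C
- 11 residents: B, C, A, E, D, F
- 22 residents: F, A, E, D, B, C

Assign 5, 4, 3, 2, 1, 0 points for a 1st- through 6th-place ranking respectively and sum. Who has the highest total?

E

B: 25·1 + 5·2 + 11·5 + 22·1 = 112
C: 25·0 + 5·0 + 11·4 + 22·0 = 44
A: 25·3 + 5·5 + 11·3 + 22·4 = 221
E: 25·5 + 5·4 + 11·2 + 22·3 = 233
F: 25·4 + 5·3 + 11·0 + 22·5 = 225
D: 25·2 + 5·1 + 11·1 + 22·2 = 110
E has the highest Borda score (233).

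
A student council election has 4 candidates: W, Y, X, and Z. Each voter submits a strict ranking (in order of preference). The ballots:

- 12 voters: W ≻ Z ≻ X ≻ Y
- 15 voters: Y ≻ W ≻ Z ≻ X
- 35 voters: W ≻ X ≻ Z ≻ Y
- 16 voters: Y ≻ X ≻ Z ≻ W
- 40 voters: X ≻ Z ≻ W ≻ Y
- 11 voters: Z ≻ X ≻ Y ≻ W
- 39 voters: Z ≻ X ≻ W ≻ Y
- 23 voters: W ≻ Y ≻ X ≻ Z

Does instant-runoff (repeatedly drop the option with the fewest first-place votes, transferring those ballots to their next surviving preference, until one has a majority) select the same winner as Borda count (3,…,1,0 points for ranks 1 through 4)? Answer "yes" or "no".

yes

Instant-runoff — R1 W 70, Y 31, X 40, Z 50 (Y out); R2 W 85, X 56, Z 50 (Z out); R3 W 85, X 106 (X winner). Winner: X.
Borda — scores: W 319, Y 150, X 357, Z 320. Winner: X.
The two methods agree.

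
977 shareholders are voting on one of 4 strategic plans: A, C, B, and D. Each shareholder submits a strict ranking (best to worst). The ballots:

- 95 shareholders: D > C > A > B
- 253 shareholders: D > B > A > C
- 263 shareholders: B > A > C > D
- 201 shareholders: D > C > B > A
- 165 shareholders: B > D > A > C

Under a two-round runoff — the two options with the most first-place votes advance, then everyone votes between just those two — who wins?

D

Round 1 first-place votes: A 0, C 0, B 428, D 549.
D and B advance.
Runoff: D is preferred to B by 549 voters; B by 428.
D wins the runoff.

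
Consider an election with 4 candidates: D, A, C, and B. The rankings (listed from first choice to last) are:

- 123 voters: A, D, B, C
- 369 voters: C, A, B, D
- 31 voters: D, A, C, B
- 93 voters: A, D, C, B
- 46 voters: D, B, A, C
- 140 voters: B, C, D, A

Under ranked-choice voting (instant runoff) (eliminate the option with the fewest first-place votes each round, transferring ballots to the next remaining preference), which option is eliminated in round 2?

B

Round 1: D 77, A 216, C 369, B 140. Eliminate D.
Round 2: A 247, C 369, B 186. Eliminate B.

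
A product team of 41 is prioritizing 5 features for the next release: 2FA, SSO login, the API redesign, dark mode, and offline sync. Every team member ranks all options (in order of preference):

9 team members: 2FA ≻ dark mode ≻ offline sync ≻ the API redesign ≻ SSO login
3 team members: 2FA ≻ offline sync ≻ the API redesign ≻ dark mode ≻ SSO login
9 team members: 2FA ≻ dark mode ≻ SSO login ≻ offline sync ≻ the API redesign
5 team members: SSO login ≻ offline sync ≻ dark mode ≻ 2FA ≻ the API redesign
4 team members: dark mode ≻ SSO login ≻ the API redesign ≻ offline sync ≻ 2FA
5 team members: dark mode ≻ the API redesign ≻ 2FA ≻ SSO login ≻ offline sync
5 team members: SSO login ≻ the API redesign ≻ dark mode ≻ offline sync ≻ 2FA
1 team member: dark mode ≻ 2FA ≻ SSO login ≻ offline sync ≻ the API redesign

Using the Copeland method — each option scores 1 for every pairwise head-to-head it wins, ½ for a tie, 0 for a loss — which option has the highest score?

2FA: beats SSO login, the API redesign, dark mode, and offline sync → score 4.
SSO login: beats the API redesign and offline sync; loses to 2FA and dark mode → score 2.
the API redesign: loses to 2FA, SSO login, dark mode, and offline sync → score 0.
dark mode: beats SSO login, the API redesign, and offline sync; loses to 2FA → score 3.
offline sync: beats the API redesign; loses to 2FA, SSO login, and dark mode → score 1.
2FA has the best pairwise record.

2FA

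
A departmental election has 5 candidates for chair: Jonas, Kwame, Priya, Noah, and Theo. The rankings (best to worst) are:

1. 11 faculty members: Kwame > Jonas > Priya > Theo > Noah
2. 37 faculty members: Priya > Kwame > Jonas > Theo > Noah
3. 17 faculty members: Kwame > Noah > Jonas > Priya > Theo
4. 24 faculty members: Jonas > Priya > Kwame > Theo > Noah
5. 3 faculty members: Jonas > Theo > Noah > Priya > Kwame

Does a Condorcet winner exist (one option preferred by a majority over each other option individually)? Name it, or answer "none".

none

Checking pairwise contests:
Kwame beats Jonas 65–27.
Priya beats Kwame 64–28.
Jonas beats Priya 55–37.
Jonas beats Noah 75–17.
Jonas beats Theo 92–0.
Every option loses at least one head-to-head, so there is no Condorcet winner.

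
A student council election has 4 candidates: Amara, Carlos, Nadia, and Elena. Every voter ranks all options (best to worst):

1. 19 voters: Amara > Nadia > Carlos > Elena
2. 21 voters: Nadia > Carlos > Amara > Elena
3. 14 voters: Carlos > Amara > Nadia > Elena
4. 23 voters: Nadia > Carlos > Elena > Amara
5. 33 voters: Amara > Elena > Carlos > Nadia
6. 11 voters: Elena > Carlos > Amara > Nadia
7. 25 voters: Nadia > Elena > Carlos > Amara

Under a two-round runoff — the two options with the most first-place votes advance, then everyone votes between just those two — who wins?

Round 1 first-place votes: Amara 52, Carlos 14, Nadia 69, Elena 11.
Nadia and Amara advance.
Runoff: Nadia is preferred to Amara by 69 voters; Amara by 77.
Amara wins the runoff.

Amara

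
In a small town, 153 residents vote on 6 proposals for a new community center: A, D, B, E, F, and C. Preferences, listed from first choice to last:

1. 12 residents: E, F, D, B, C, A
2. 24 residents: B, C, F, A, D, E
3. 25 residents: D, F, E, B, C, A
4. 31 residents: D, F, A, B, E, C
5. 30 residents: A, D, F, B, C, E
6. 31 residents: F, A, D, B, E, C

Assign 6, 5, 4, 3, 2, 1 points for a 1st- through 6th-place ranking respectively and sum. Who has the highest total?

F

A: 12·1 + 24·3 + 25·1 + 31·4 + 30·6 + 31·5 = 568
D: 12·4 + 24·2 + 25·6 + 31·6 + 30·5 + 31·4 = 706
B: 12·3 + 24·6 + 25·3 + 31·3 + 30·3 + 31·3 = 531
E: 12·6 + 24·1 + 25·4 + 31·2 + 30·1 + 31·2 = 350
F: 12·5 + 24·4 + 25·5 + 31·5 + 30·4 + 31·6 = 742
C: 12·2 + 24·5 + 25·2 + 31·1 + 30·2 + 31·1 = 316
F has the highest Borda score (742).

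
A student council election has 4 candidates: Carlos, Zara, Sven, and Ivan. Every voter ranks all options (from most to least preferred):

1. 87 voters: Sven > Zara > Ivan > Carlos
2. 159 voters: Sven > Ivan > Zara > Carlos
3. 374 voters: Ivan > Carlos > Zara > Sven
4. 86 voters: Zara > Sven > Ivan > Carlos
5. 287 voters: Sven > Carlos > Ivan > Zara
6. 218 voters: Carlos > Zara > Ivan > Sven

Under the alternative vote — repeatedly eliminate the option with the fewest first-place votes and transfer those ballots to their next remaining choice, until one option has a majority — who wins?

Sven

Round 1: Carlos 218, Zara 86, Sven 533, Ivan 374. Eliminate Zara.
Round 2: Carlos 218, Sven 619, Ivan 374. Sven has a majority.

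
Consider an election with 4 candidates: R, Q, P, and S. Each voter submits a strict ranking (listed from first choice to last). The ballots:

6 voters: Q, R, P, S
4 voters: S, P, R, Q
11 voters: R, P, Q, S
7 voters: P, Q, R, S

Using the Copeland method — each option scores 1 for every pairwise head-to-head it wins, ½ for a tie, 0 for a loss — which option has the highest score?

R: beats Q, P, and S → score 3.
Q: beats S; loses to R and P → score 1.
P: beats Q and S; loses to R → score 2.
S: loses to R, Q, and P → score 0.
R has the best pairwise record.

R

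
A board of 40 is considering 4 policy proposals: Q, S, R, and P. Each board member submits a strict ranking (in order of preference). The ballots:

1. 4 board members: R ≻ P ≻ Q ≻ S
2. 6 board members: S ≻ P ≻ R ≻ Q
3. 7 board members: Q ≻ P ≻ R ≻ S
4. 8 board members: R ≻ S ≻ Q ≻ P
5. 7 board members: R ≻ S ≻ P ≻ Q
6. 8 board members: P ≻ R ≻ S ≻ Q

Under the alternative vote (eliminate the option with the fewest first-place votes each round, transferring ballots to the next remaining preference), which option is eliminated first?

S

Round 1: Q 7, S 6, R 19, P 8. Eliminate S.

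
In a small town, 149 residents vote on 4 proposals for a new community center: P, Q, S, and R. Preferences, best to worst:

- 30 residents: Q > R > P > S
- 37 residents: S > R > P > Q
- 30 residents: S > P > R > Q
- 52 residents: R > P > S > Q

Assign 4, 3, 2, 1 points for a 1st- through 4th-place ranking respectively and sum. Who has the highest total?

R

P: 30·2 + 37·2 + 30·3 + 52·3 = 380
Q: 30·4 + 37·1 + 30·1 + 52·1 = 239
S: 30·1 + 37·4 + 30·4 + 52·2 = 402
R: 30·3 + 37·3 + 30·2 + 52·4 = 469
R has the highest Borda score (469).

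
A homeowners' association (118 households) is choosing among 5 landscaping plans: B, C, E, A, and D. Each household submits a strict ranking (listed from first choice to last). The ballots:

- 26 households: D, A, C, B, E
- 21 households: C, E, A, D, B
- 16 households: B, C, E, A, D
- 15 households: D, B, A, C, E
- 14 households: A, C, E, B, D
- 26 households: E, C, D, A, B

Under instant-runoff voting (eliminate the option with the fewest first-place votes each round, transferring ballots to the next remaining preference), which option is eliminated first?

Round 1: B 16, C 21, E 26, A 14, D 41. Eliminate A.

A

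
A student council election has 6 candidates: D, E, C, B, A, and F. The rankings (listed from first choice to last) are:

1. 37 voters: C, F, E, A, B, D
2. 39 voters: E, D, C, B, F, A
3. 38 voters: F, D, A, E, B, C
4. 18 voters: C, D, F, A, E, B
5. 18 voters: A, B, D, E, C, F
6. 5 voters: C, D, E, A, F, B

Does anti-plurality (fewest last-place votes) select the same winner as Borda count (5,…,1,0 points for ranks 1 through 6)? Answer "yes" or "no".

Anti-plurality — last-place votes: D 37, E 0, C 38, B 23, A 39, F 18. Winner: E.
Borda — scores: D 454, E 451, C 435, B 225, A 324, F 436. Winner: D.
The two methods disagree.

no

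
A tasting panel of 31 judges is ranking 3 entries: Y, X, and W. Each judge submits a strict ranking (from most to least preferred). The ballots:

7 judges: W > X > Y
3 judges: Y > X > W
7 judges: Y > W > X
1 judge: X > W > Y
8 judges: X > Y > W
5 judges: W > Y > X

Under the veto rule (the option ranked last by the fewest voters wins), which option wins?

Y

Last-place votes: Y 8, X 12, W 11.
Y is ranked last by the fewest voters, so Y wins.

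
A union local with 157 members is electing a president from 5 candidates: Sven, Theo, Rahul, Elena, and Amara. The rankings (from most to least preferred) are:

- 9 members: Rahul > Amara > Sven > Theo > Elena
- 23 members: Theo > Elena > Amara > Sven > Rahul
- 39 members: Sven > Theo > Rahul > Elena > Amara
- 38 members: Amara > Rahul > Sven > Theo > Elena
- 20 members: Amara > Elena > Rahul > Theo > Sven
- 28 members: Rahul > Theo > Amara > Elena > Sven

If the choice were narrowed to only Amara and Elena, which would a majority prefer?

Voters preferring Amara to Elena: 95; preferring Elena to Amara: 62.
Amara wins the head-to-head.

Amara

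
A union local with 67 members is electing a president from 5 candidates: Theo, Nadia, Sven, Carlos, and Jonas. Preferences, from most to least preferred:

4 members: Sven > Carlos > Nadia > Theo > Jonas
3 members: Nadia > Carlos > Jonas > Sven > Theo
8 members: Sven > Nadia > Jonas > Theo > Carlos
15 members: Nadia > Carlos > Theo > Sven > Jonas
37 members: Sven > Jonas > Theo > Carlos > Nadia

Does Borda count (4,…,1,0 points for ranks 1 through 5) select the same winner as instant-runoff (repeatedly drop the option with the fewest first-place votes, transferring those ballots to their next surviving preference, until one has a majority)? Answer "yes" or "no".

Borda — scores: Theo 116, Nadia 104, Sven 214, Carlos 103, Jonas 133. Winner: Sven.
Instant-runoff — R1 Theo 0, Nadia 18, Sven 49, Carlos 0, Jonas 0 (Sven winner). Winner: Sven.
The two methods agree.

yes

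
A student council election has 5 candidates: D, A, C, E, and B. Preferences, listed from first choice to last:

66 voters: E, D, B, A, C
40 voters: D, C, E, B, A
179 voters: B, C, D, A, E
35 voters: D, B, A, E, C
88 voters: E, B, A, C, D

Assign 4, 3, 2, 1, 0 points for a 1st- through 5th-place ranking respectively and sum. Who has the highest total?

D: 66·3 + 40·4 + 179·2 + 35·4 + 88·0 = 856
A: 66·1 + 40·0 + 179·1 + 35·2 + 88·2 = 491
C: 66·0 + 40·3 + 179·3 + 35·0 + 88·1 = 745
E: 66·4 + 40·2 + 179·0 + 35·1 + 88·4 = 731
B: 66·2 + 40·1 + 179·4 + 35·3 + 88·3 = 1257
B has the highest Borda score (1257).

B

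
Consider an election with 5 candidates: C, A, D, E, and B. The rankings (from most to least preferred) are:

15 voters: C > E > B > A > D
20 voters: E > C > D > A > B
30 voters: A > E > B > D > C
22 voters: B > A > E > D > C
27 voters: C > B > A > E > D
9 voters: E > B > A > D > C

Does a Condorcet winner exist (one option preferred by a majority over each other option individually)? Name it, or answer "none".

Checking pairwise contests:
E beats C 81–42.
C beats A 62–61.
C beats D 62–61.
A beats E 79–44.
C beats B 62–61.
Every option loses at least one head-to-head, so there is no Condorcet winner.

none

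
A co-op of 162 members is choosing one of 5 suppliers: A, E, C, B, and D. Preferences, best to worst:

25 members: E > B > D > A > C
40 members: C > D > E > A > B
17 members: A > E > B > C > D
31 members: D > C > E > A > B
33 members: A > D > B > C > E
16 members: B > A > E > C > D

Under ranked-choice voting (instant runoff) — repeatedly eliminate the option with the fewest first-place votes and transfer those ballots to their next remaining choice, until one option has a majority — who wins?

D

Round 1: A 50, E 25, C 40, B 16, D 31. Eliminate B.
Round 2: A 66, E 25, C 40, D 31. Eliminate E.
Round 3: A 66, C 40, D 56. Eliminate C.
Round 4: A 66, D 96. D has a majority.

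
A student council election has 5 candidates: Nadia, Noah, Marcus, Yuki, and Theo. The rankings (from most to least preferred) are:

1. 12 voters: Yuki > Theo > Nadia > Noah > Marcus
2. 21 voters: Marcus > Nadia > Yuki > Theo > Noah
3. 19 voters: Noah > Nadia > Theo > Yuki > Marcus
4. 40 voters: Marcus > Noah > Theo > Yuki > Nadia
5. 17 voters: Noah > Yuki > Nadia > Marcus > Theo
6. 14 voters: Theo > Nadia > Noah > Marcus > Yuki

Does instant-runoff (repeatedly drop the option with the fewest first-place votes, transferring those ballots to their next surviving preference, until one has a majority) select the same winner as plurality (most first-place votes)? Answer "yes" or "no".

Instant-runoff — R1 Nadia 0, Noah 36, Marcus 61, Yuki 12, Theo 14 (Nadia out); R2 Noah 36, Marcus 61, Yuki 12, Theo 14 (Yuki out); R3 Noah 36, Marcus 61, Theo 26 (Theo out); R4 Noah 62, Marcus 61 (Noah winner). Winner: Noah.
Plurality — first-place votes: Nadia 0, Noah 36, Marcus 61, Yuki 12, Theo 14. Winner: Marcus.
The two methods disagree.

no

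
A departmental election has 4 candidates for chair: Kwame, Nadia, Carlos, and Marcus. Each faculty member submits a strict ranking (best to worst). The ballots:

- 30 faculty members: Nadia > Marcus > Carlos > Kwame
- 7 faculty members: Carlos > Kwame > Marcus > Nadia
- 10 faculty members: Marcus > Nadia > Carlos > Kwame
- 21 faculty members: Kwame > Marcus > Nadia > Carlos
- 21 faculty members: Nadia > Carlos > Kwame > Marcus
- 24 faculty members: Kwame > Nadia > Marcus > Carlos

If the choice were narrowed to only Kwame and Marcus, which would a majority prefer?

Kwame

Voters preferring Kwame to Marcus: 73; preferring Marcus to Kwame: 40.
Kwame wins the head-to-head.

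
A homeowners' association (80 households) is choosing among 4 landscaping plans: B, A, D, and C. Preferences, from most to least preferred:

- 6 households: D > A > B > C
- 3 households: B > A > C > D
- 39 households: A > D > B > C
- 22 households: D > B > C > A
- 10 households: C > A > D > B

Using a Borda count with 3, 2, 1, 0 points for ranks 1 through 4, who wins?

B: 6·1 + 3·3 + 39·1 + 22·2 + 10·0 = 98
A: 6·2 + 3·2 + 39·3 + 22·0 + 10·2 = 155
D: 6·3 + 3·0 + 39·2 + 22·3 + 10·1 = 172
C: 6·0 + 3·1 + 39·0 + 22·1 + 10·3 = 55
D has the highest Borda score (172).

D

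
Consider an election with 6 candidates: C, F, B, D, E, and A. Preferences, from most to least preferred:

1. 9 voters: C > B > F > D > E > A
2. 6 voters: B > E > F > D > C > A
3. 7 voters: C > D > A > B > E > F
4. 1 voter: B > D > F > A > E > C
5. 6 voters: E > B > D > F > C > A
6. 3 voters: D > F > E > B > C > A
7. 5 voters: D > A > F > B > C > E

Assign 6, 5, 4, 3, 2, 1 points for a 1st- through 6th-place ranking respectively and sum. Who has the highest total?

B

C: 9·6 + 6·2 + 7·6 + 1·1 + 6·2 + 3·2 + 5·2 = 137
F: 9·4 + 6·4 + 7·1 + 1·4 + 6·3 + 3·5 + 5·4 = 124
B: 9·5 + 6·6 + 7·3 + 1·6 + 6·5 + 3·3 + 5·3 = 162
D: 9·3 + 6·3 + 7·5 + 1·5 + 6·4 + 3·6 + 5·6 = 157
E: 9·2 + 6·5 + 7·2 + 1·2 + 6·6 + 3·4 + 5·1 = 117
A: 9·1 + 6·1 + 7·4 + 1·3 + 6·1 + 3·1 + 5·5 = 80
B has the highest Borda score (162).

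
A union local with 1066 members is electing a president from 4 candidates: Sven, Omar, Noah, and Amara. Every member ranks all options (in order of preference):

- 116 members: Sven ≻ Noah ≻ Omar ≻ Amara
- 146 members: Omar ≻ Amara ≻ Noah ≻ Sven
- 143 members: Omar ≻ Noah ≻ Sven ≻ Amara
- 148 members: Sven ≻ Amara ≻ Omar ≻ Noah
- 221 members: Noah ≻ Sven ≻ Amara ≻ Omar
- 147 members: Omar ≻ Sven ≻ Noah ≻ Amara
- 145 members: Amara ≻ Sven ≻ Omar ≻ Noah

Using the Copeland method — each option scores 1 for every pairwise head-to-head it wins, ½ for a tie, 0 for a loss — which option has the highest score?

Sven: beats Omar, Noah, and Amara → score 3.
Omar: beats Noah and Amara; loses to Sven → score 2.
Noah: beats Amara; loses to Sven and Omar → score 1.
Amara: loses to Sven, Omar, and Noah → score 0.
Sven has the best pairwise record.

Sven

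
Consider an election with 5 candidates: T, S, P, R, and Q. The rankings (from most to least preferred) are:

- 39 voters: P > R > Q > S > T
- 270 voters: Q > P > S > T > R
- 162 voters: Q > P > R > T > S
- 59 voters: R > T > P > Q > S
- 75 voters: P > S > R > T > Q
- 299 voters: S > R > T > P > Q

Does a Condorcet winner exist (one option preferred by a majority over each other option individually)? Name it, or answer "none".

P vs T: 546–358 for P.
P vs S: 605–299 for P.
P vs R: 546–358 for P.
P vs Q: 472–432 for P.
P beats every other option head-to-head.

P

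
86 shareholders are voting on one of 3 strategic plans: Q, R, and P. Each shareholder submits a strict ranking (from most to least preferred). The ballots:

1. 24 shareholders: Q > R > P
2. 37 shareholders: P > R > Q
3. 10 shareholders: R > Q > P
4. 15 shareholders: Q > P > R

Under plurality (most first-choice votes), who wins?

Q

First-place votes: Q 39, R 10, P 37.
Q has the most first-place votes.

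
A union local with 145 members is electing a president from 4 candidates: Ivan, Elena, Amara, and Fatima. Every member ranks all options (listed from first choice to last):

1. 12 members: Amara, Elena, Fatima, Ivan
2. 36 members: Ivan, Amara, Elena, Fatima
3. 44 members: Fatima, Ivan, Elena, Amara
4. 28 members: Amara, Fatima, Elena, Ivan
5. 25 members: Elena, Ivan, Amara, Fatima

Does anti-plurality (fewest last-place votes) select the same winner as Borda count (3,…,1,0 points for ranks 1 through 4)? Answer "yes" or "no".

no

Anti-plurality — last-place votes: Ivan 40, Elena 0, Amara 44, Fatima 61. Winner: Elena.
Borda — scores: Ivan 246, Elena 207, Amara 217, Fatima 200. Winner: Ivan.
The two methods disagree.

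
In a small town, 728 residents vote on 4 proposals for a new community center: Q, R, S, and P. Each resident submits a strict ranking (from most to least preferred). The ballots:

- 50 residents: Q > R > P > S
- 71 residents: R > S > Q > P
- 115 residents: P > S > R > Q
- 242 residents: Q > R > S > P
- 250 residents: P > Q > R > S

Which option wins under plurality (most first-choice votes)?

P

First-place votes: Q 292, R 71, S 0, P 365.
P has the most first-place votes.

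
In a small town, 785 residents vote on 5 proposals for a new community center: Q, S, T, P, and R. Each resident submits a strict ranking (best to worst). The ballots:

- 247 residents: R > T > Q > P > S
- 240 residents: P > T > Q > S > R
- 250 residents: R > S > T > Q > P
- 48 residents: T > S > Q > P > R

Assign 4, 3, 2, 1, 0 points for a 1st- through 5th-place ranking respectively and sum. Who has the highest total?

T

Q: 247·2 + 240·2 + 250·1 + 48·2 = 1320
S: 247·0 + 240·1 + 250·3 + 48·3 = 1134
T: 247·3 + 240·3 + 250·2 + 48·4 = 2153
P: 247·1 + 240·4 + 250·0 + 48·1 = 1255
R: 247·4 + 240·0 + 250·4 + 48·0 = 1988
T has the highest Borda score (2153).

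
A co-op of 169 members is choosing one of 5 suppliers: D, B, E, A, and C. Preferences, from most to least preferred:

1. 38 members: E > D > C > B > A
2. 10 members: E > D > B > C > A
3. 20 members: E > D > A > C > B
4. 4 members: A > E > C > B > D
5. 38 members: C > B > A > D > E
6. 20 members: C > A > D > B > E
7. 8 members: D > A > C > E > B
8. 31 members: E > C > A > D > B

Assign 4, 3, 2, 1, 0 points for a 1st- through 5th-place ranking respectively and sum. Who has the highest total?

C

D: 38·3 + 10·3 + 20·3 + 4·0 + 38·1 + 20·2 + 8·4 + 31·1 = 345
B: 38·1 + 10·2 + 20·0 + 4·1 + 38·3 + 20·1 + 8·0 + 31·0 = 196
E: 38·4 + 10·4 + 20·4 + 4·3 + 38·0 + 20·0 + 8·1 + 31·4 = 416
A: 38·0 + 10·0 + 20·2 + 4·4 + 38·2 + 20·3 + 8·3 + 31·2 = 278
C: 38·2 + 10·1 + 20·1 + 4·2 + 38·4 + 20·4 + 8·2 + 31·3 = 455
C has the highest Borda score (455).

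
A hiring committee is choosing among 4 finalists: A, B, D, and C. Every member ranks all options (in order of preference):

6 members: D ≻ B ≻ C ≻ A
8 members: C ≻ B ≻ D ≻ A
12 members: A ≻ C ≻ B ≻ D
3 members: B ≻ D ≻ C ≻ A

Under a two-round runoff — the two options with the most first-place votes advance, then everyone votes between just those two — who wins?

C

Round 1 first-place votes: A 12, B 3, D 6, C 8.
A and C advance.
Runoff: A is preferred to C by 12 voters; C by 17.
C wins the runoff.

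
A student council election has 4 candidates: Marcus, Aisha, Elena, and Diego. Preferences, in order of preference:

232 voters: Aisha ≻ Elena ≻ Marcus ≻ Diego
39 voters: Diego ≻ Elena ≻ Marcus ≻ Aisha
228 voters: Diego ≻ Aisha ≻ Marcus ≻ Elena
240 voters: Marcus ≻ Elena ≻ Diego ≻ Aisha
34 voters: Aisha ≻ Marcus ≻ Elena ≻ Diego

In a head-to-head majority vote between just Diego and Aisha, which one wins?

Diego

Voters preferring Diego to Aisha: 507; preferring Aisha to Diego: 266.
Diego wins the head-to-head.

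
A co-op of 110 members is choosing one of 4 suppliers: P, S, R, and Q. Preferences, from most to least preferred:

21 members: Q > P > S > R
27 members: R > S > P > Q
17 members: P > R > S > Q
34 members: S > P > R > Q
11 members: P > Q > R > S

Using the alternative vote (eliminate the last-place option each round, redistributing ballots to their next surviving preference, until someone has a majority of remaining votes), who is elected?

S

Round 1: P 28, S 34, R 27, Q 21. Eliminate Q.
Round 2: P 49, S 34, R 27. Eliminate R.
Round 3: P 49, S 61. S has a majority.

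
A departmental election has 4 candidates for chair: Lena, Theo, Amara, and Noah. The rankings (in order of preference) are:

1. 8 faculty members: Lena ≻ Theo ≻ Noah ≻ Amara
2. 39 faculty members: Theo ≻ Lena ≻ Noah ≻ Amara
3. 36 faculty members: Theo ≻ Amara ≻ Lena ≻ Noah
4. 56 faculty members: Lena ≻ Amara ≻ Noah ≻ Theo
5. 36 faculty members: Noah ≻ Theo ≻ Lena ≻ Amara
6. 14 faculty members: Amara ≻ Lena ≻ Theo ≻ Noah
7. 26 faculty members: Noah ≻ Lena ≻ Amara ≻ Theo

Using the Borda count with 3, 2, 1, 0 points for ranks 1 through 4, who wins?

Lena

Lena: 8·3 + 39·2 + 36·1 + 56·3 + 36·1 + 14·2 + 26·2 = 422
Theo: 8·2 + 39·3 + 36·3 + 56·0 + 36·2 + 14·1 + 26·0 = 327
Amara: 8·0 + 39·0 + 36·2 + 56·2 + 36·0 + 14·3 + 26·1 = 252
Noah: 8·1 + 39·1 + 36·0 + 56·1 + 36·3 + 14·0 + 26·3 = 289
Lena has the highest Borda score (422).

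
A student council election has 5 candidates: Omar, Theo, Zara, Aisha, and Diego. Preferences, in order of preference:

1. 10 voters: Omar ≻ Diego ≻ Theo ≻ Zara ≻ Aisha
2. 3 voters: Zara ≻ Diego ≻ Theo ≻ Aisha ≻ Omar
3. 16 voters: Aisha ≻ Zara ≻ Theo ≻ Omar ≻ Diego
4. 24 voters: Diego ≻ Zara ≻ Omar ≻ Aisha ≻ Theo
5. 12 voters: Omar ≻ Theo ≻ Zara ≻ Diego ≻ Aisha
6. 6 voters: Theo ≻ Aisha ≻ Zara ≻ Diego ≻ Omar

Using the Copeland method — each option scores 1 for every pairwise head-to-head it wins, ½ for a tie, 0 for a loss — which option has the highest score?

Zara

Omar: beats Theo, Aisha, and Diego; loses to Zara → score 3.
Theo: loses to Omar, Zara, Aisha, and Diego → score 0.
Zara: beats Omar, Theo, Aisha, and Diego → score 4.
Aisha: beats Theo; loses to Omar, Zara, and Diego → score 1.
Diego: beats Theo and Aisha; loses to Omar and Zara → score 2.
Zara has the best pairwise record.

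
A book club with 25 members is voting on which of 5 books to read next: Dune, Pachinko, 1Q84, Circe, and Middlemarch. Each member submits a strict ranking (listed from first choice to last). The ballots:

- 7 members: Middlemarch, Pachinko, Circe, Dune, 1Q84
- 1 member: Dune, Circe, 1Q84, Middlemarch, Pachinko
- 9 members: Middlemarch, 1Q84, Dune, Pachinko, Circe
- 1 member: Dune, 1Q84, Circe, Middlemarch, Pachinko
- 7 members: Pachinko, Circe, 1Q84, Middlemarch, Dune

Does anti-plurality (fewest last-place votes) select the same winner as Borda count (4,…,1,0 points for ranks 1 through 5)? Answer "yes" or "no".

Anti-plurality — last-place votes: Dune 7, Pachinko 2, 1Q84 7, Circe 9, Middlemarch 0. Winner: Middlemarch.
Borda — scores: Dune 33, Pachinko 58, 1Q84 46, Circe 40, Middlemarch 73. Winner: Middlemarch.
The two methods agree.

yes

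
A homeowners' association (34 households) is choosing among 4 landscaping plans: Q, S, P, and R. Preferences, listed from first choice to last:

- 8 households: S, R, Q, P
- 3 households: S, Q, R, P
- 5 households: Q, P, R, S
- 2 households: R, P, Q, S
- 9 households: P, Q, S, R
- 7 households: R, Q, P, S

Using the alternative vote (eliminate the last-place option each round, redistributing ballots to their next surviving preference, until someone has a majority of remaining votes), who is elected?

Round 1: Q 5, S 11, P 9, R 9. Eliminate Q.
Round 2: S 11, P 14, R 9. Eliminate R.
Round 3: S 11, P 23. P has a majority.

P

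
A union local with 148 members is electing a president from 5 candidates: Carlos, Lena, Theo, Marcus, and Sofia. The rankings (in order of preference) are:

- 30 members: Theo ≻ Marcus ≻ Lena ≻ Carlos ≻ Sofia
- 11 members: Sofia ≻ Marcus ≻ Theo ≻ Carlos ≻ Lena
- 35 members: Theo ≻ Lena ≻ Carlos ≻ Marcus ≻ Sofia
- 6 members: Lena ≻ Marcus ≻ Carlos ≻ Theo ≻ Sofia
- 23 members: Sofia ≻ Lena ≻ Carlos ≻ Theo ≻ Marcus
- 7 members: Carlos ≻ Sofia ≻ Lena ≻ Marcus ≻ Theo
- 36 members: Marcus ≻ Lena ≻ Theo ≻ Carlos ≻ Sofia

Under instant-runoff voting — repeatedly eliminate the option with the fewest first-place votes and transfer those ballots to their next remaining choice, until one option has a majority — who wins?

Theo

Round 1: Carlos 7, Lena 6, Theo 65, Marcus 36, Sofia 34. Eliminate Lena.
Round 2: Carlos 7, Theo 65, Marcus 42, Sofia 34. Eliminate Carlos.
Round 3: Theo 65, Marcus 42, Sofia 41. Eliminate Sofia.
Round 4: Theo 88, Marcus 60. Theo has a majority.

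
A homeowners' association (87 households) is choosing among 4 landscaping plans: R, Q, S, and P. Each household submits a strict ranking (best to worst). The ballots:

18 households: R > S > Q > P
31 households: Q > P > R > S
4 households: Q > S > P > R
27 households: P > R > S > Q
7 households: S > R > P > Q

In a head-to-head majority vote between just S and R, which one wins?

Voters preferring S to R: 11; preferring R to S: 76.
R wins the head-to-head.

R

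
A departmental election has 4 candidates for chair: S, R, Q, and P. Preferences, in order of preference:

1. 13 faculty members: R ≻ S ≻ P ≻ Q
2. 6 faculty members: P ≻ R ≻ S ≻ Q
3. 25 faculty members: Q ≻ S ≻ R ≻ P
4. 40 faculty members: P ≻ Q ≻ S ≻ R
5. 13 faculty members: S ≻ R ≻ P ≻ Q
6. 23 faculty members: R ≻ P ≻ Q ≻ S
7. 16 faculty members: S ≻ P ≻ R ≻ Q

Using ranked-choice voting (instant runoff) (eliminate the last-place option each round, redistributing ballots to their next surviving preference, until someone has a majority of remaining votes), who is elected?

Round 1: S 29, R 36, Q 25, P 46. Eliminate Q.
Round 2: S 54, R 36, P 46. Eliminate R.
Round 3: S 67, P 69. P has a majority.

P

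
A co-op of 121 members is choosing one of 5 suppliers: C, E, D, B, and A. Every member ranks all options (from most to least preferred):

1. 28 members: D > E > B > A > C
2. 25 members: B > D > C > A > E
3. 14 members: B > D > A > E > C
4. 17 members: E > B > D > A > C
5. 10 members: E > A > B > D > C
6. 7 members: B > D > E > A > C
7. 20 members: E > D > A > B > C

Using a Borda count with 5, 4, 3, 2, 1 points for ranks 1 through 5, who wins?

C: 28·1 + 25·3 + 14·1 + 17·1 + 10·1 + 7·1 + 20·1 = 171
E: 28·4 + 25·1 + 14·2 + 17·5 + 10·5 + 7·3 + 20·5 = 421
D: 28·5 + 25·4 + 14·4 + 17·3 + 10·2 + 7·4 + 20·4 = 475
B: 28·3 + 25·5 + 14·5 + 17·4 + 10·3 + 7·5 + 20·2 = 452
A: 28·2 + 25·2 + 14·3 + 17·2 + 10·4 + 7·2 + 20·3 = 296
D has the highest Borda score (475).

D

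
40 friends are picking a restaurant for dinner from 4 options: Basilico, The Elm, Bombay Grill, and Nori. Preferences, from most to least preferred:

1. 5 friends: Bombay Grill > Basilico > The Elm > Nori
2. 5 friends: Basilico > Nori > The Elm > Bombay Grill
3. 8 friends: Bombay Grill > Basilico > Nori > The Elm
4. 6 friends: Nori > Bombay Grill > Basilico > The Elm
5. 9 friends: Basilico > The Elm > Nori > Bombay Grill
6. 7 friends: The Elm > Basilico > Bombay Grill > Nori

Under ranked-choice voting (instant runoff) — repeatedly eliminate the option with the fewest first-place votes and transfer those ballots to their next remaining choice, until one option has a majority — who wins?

Round 1: Basilico 14, The Elm 7, Bombay Grill 13, Nori 6. Eliminate Nori.
Round 2: Basilico 14, The Elm 7, Bombay Grill 19. Eliminate The Elm.
Round 3: Basilico 21, Bombay Grill 19. Basilico has a majority.

Basilico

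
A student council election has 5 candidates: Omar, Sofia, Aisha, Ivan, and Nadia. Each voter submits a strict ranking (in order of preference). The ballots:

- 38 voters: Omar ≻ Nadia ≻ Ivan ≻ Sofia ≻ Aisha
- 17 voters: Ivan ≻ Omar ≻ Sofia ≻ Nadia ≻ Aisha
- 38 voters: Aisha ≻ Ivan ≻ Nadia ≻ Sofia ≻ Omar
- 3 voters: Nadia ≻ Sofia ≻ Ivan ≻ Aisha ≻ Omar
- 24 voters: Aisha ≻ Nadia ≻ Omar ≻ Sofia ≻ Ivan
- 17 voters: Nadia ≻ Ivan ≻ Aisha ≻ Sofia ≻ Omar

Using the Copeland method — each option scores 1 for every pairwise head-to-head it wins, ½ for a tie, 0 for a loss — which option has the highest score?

Omar: beats Sofia; loses to Aisha, Ivan, and Nadia → score 1.
Sofia: loses to Omar, Aisha, Ivan, and Nadia → score 0.
Aisha: beats Omar and Sofia; loses to Ivan and Nadia → score 2.
Ivan: beats Omar, Sofia, and Aisha; loses to Nadia → score 3.
Nadia: beats Omar, Sofia, Aisha, and Ivan → score 4.
Nadia has the best pairwise record.

Nadia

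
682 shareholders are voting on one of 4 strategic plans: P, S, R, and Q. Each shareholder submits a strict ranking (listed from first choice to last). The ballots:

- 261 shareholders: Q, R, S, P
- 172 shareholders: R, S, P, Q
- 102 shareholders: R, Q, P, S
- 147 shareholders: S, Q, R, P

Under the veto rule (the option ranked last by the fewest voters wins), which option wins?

R

Last-place votes: P 408, S 102, R 0, Q 172.
R is ranked last by the fewest voters, so R wins.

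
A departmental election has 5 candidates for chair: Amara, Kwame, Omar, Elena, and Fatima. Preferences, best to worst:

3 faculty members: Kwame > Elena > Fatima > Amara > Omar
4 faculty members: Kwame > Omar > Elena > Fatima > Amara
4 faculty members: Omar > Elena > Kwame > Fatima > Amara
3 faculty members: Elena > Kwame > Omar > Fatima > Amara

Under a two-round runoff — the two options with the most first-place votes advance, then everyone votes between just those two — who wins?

Kwame

Round 1 first-place votes: Amara 0, Kwame 7, Omar 4, Elena 3, Fatima 0.
Kwame and Omar advance.
Runoff: Kwame is preferred to Omar by 10 voters; Omar by 4.
Kwame wins the runoff.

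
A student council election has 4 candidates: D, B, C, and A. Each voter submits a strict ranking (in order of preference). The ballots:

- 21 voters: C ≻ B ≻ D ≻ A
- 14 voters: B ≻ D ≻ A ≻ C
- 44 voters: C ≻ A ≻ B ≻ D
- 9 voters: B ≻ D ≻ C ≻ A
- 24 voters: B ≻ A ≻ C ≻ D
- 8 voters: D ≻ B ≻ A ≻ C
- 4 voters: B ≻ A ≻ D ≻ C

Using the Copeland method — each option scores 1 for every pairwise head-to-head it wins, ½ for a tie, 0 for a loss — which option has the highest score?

D: loses to B, C, and A → score 0.
B: beats D and A; loses to C → score 2.
C: beats D, B, and A → score 3.
A: beats D; loses to B and C → score 1.
C has the best pairwise record.

C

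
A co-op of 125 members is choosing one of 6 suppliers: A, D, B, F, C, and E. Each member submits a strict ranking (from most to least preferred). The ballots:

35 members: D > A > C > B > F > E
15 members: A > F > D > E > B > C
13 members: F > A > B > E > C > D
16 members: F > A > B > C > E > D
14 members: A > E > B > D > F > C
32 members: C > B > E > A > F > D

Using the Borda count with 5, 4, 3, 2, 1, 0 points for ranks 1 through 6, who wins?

A

A: 35·4 + 15·5 + 13·4 + 16·4 + 14·5 + 32·2 = 465
D: 35·5 + 15·3 + 13·0 + 16·0 + 14·2 + 32·0 = 248
B: 35·2 + 15·1 + 13·3 + 16·3 + 14·3 + 32·4 = 342
F: 35·1 + 15·4 + 13·5 + 16·5 + 14·1 + 32·1 = 286
C: 35·3 + 15·0 + 13·1 + 16·2 + 14·0 + 32·5 = 310
E: 35·0 + 15·2 + 13·2 + 16·1 + 14·4 + 32·3 = 224
A has the highest Borda score (465).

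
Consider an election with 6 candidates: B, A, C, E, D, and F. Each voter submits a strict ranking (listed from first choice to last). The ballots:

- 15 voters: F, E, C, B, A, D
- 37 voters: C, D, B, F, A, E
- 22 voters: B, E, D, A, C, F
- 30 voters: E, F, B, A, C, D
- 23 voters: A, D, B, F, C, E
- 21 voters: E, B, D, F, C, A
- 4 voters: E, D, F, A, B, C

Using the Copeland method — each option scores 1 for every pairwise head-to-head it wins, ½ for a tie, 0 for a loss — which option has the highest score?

B: beats A, C, E, D, and F → score 5.
A: beats C; loses to B, E, D, and F → score 1.
C: beats D; loses to B, A, E, and F → score 1.
E: beats A, C, D, and F; loses to B → score 4.
D: beats A and F; loses to B, C, and E → score 2.
F: beats A and C; loses to B, E, and D → score 2.
B has the best pairwise record.

B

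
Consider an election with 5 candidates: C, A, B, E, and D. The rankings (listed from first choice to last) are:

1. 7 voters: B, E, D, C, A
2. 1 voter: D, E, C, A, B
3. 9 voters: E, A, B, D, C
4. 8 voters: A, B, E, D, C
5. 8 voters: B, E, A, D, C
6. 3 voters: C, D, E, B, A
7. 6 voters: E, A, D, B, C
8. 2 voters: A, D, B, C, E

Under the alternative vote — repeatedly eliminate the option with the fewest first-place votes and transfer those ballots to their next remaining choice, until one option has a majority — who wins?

Round 1: C 3, A 10, B 15, E 15, D 1. Eliminate D.
Round 2: C 3, A 10, B 15, E 16. Eliminate C.
Round 3: A 10, B 15, E 19. Eliminate A.
Round 4: B 25, E 19. B has a majority.

B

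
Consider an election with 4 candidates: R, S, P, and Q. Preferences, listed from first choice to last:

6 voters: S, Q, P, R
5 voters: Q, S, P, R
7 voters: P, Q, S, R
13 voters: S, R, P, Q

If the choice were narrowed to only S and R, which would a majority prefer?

Voters preferring S to R: 31; preferring R to S: 0.
S wins the head-to-head.

S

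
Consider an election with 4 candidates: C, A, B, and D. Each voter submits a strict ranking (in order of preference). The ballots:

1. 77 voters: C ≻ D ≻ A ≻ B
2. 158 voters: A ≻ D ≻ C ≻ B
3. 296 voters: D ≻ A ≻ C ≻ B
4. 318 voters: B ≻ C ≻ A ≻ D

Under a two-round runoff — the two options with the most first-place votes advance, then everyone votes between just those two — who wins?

D

Round 1 first-place votes: C 77, A 158, B 318, D 296.
B and D advance.
Runoff: B is preferred to D by 318 voters; D by 531.
D wins the runoff.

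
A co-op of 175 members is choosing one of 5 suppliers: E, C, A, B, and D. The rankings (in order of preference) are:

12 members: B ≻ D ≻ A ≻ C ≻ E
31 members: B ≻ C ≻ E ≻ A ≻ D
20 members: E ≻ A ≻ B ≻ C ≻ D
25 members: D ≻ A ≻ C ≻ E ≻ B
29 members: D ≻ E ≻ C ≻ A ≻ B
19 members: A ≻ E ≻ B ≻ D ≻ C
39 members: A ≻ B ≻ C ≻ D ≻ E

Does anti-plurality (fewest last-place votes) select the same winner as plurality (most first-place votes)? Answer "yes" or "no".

Anti-plurality — last-place votes: E 51, C 19, A 0, B 54, D 51. Winner: A.
Plurality — first-place votes: E 20, C 0, A 58, B 43, D 54. Winner: A.
The two methods agree.

yes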